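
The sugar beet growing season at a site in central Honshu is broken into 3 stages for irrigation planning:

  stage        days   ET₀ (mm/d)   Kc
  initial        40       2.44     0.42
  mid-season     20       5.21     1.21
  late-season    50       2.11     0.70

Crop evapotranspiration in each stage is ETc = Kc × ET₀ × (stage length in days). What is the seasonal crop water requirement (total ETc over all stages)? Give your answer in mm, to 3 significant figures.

initial: 0.42 × 2.44 × 40 = 40.99 mm
mid-season: 1.21 × 5.21 × 20 = 126.08 mm
late-season: 0.70 × 2.11 × 50 = 73.85 mm
Seasonal total = 240.92 mm

241 mm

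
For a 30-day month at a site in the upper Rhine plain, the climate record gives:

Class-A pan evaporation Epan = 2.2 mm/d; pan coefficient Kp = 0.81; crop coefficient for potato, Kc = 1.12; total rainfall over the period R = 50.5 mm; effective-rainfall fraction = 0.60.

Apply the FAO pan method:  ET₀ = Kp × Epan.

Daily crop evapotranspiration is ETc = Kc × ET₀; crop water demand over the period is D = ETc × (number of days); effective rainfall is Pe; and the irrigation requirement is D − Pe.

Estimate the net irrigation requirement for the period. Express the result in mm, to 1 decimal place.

ET₀ = 0.81 × 2.2 = 1.7820 mm/d
ETc = Kc × ET₀ = 1.12 × 1.7820 = 1.9958 mm/d
Crop demand D = ETc × 30 d = 1.9958 × 30 = 59.874 mm
Pe = 0.60 × 50.5 = 30.300 mm
D − Pe = 59.874 − 30.300 = 29.574 mm

29.6 mm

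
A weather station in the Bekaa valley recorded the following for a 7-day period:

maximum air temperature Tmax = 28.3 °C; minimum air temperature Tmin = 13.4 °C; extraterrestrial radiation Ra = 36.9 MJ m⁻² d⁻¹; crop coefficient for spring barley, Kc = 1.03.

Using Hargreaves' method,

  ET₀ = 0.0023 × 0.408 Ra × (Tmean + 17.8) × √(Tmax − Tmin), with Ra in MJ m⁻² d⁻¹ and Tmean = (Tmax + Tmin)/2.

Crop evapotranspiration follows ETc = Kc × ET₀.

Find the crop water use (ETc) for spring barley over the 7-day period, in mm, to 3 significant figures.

Tmean = (28.3 + 13.4)/2 = 20.85 °C
0.408 Ra = 0.408 × 36.9 = 15.0552 mm/d equivalent
ET₀ = 0.0023 × 15.0552 × (20.85 + 17.8) × √14.9 = 0.0023 × 15.0552 × 38.65 × 3.8601 = 5.1661 mm/d
ETc = Kc × ET₀ = 1.03 × 5.1661 = 5.3211 mm/d
Over 7 days: 5.3211 × 7 = 37.248 mm

37.2 mm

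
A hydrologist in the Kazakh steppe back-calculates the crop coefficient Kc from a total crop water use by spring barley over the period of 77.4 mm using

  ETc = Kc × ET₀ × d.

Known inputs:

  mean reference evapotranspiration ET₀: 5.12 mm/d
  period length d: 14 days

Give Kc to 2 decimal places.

ETc = Kc × ET₀ × d  ⇒  Kc = ETc / (ET₀ × d)
Kc = 77.4 / (5.12 × 14) = 77.4 / 71.68 = 1.0798

1.08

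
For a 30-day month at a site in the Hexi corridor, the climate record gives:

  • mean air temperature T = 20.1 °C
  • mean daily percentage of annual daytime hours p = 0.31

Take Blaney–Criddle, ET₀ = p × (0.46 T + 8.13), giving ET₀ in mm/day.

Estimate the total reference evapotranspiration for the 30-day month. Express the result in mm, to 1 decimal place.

ET₀ = 0.31 × (0.46 × 20.1 + 8.13) = 0.31 × 17.376 = 5.3866 mm/d
Monthly total = 5.3866 × 30 = 161.598 mm

161.6 mm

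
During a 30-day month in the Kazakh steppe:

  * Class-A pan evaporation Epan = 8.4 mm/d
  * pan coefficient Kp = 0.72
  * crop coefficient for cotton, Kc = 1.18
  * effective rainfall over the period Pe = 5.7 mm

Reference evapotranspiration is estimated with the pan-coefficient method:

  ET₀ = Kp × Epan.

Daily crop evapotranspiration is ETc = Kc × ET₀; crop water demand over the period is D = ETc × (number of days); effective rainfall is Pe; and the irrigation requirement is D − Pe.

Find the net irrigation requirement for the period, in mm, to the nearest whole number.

ET₀ = 0.72 × 8.4 = 6.0480 mm/d
ETc = Kc × ET₀ = 1.18 × 6.0480 = 7.1366 mm/d
Crop demand D = ETc × 30 d = 7.1366 × 30 = 214.098 mm
D − Pe = 214.098 − 5.7 = 208.398 mm

208 mm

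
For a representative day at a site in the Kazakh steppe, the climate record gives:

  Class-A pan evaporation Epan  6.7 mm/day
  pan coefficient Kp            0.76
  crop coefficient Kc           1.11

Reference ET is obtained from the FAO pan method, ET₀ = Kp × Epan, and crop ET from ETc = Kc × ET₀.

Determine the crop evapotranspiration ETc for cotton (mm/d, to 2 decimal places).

ET₀ = 0.76 × 6.7 = 5.0920 mm/d
ETc = Kc × ET₀ = 1.11 × 5.0920 = 5.6521 mm/d

5.65 mm/d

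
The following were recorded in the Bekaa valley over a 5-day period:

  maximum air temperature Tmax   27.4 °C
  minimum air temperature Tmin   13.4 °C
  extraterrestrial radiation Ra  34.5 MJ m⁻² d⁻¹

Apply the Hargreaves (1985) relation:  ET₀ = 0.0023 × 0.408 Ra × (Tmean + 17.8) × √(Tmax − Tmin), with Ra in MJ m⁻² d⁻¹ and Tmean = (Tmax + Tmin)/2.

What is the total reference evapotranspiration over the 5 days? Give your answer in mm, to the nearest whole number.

23 mm

Tmean = (27.4 + 13.4)/2 = 20.40 °C
0.408 Ra = 0.408 × 34.5 = 14.0760 mm/d equivalent
ET₀ = 0.0023 × 14.0760 × (20.40 + 17.8) × √14.0 = 0.0023 × 14.0760 × 38.20 × 3.7417 = 4.6274 mm/d
Over 5 days: 4.6274 × 5 = 23.137 mm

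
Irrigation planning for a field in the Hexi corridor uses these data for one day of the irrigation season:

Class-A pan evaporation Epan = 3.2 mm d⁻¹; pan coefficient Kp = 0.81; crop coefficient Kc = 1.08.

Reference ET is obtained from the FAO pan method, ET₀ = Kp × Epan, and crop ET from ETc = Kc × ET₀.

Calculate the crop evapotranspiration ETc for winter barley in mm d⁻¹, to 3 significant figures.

2.80 mm d⁻¹

ET₀ = 0.81 × 3.2 = 2.5920 mm/d
ETc = Kc × ET₀ = 1.08 × 2.5920 = 2.7994 mm/d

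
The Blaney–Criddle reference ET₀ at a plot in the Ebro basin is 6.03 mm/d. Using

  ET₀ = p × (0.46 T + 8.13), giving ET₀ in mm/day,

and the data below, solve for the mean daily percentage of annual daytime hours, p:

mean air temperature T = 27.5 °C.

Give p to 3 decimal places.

p = ET₀ / (0.46 T + 8.13) = 6.03 / (0.46 × 27.5 + 8.13) = 6.03 / 20.780 = 0.2902

0.290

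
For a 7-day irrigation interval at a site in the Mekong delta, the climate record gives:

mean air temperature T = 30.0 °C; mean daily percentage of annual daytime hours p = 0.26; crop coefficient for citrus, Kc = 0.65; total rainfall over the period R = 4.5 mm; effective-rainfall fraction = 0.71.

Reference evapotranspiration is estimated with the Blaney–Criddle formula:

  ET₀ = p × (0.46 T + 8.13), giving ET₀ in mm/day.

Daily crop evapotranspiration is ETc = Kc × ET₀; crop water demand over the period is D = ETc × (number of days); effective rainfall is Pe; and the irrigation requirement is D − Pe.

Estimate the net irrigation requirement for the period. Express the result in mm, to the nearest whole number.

23 mm

ET₀ = 0.26 × (0.46 × 30.0 + 8.13) = 0.26 × 21.930 = 5.7018 mm/d
ETc = Kc × ET₀ = 0.65 × 5.7018 = 3.7062 mm/d
Crop demand D = ETc × 7 d = 3.7062 × 7 = 25.943 mm
Pe = 0.71 × 4.5 = 3.195 mm
D − Pe = 25.943 − 3.195 = 22.748 mm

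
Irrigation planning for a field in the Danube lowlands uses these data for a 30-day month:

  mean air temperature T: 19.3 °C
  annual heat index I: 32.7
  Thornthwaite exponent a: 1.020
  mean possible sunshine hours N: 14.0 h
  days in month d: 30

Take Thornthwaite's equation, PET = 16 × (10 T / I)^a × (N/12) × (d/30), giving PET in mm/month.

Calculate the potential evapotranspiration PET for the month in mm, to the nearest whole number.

10T/I = 10 × 19.3 / 32.7 = 5.9021
(10T/I)^a = 5.9021^1.020 = 6.1154
Uncorrected PET = 16 × 6.1154 = 97.846 mm
Correction = (N/12)(d/30) = (14.0/12)(30/30) = 1.1667
PET = 97.846 × 1.1667 = 114.157 mm/month

114 mm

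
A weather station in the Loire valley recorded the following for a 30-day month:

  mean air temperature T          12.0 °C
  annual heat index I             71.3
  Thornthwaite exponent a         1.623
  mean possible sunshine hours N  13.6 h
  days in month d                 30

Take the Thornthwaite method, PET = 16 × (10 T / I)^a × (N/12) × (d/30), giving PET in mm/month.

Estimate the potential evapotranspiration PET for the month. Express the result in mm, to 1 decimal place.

42.2 mm

10T/I = 10 × 12.0 / 71.3 = 1.6830
(10T/I)^a = 1.6830^1.623 = 2.3277
Uncorrected PET = 16 × 2.3277 = 37.243 mm
Correction = (N/12)(d/30) = (13.6/12)(30/30) = 1.1333
PET = 37.243 × 1.1333 = 42.207 mm/month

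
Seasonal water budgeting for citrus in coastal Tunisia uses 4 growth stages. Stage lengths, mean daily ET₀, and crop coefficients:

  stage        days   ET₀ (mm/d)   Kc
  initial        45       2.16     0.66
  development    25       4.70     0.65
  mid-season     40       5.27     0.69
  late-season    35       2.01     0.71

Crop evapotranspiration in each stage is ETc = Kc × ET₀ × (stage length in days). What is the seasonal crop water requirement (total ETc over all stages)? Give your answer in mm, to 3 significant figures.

initial: 0.66 × 2.16 × 45 = 64.15 mm
development: 0.65 × 4.70 × 25 = 76.38 mm
mid-season: 0.69 × 5.27 × 40 = 145.45 mm
late-season: 0.71 × 2.01 × 35 = 49.95 mm
Seasonal total = 335.93 mm

336 mm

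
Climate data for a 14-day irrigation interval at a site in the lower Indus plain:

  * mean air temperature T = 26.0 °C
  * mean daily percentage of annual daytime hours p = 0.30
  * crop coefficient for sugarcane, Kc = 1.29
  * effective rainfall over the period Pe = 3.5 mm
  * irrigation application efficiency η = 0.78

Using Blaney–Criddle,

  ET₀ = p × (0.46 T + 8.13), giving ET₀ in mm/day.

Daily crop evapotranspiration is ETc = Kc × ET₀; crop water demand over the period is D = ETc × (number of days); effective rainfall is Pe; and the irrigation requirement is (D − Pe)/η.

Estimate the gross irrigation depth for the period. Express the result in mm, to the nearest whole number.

ET₀ = 0.30 × (0.46 × 26.0 + 8.13) = 0.30 × 20.090 = 6.0270 mm/d
ETc = Kc × ET₀ = 1.29 × 6.0270 = 7.7748 mm/d
Crop demand D = ETc × 14 d = 7.7748 × 14 = 108.847 mm
D − Pe = 108.847 − 3.5 = 105.347 mm
Gross irrigation = 105.347 / 0.78 = 135.060 mm

135 mm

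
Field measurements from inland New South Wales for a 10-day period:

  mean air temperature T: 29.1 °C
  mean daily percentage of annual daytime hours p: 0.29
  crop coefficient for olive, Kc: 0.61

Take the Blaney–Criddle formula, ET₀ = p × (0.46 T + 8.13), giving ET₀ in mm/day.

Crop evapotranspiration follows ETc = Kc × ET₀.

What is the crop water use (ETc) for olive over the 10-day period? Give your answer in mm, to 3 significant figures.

ET₀ = 0.29 × (0.46 × 29.1 + 8.13) = 0.29 × 21.516 = 6.2396 mm/d
ETc = Kc × ET₀ = 0.61 × 6.2396 = 3.8062 mm/d
Over 10 days: 3.8062 × 10 = 38.062 mm

38.1 mm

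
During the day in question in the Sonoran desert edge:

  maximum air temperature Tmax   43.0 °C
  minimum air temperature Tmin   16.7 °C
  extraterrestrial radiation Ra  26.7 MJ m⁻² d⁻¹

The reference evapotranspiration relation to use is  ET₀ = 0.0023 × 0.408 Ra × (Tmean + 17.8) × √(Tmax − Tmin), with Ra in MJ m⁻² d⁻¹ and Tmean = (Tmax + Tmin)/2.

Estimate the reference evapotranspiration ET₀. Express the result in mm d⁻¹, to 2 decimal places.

Tmean = (43.0 + 16.7)/2 = 29.85 °C
0.408 Ra = 0.408 × 26.7 = 10.8936 mm/d equivalent
ET₀ = 0.0023 × 10.8936 × (29.85 + 17.8) × √26.3 = 0.0023 × 10.8936 × 47.65 × 5.1284 = 6.1227 mm/d

6.12 mm d⁻¹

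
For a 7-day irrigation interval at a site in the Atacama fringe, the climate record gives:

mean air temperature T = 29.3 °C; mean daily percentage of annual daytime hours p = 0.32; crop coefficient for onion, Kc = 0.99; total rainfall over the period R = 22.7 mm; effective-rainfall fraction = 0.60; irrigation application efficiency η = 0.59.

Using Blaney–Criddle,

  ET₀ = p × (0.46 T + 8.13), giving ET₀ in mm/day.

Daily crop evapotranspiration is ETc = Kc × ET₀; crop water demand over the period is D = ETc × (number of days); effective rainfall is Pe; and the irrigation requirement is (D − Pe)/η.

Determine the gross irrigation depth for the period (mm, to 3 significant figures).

ET₀ = 0.32 × (0.46 × 29.3 + 8.13) = 0.32 × 21.608 = 6.9146 mm/d
ETc = Kc × ET₀ = 0.99 × 6.9146 = 6.8455 mm/d
Crop demand D = ETc × 7 d = 6.8455 × 7 = 47.919 mm
Pe = 0.60 × 22.7 = 13.620 mm
D − Pe = 47.919 − 13.620 = 34.299 mm
Gross irrigation = 34.299 / 0.59 = 58.134 mm

58.1 mm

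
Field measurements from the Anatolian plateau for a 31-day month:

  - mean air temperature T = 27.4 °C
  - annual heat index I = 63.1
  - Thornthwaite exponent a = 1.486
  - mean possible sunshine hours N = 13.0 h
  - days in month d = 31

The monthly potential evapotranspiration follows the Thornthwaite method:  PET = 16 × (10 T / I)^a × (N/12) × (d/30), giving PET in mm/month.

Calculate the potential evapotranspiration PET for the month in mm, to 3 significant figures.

10T/I = 10 × 27.4 / 63.1 = 4.3423
(10T/I)^a = 4.3423^1.486 = 8.8644
Uncorrected PET = 16 × 8.8644 = 141.830 mm
Correction = (N/12)(d/30) = (13.0/12)(31/30) = 1.1194
PET = 141.830 × 1.1194 = 158.765 mm/month

159 mm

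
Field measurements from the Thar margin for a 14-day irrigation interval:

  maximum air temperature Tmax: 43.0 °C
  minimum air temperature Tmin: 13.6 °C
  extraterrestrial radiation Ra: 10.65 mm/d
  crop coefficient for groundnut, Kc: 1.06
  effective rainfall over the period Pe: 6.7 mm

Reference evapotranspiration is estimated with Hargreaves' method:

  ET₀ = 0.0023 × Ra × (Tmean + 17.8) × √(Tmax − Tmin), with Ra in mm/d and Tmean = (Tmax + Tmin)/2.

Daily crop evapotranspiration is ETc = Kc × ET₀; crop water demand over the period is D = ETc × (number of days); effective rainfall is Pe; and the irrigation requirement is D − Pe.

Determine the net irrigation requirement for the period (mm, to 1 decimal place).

84.2 mm

Tmean = (43.0 + 13.6)/2 = 28.30 °C
ET₀ = 0.0023 × 10.65 × (28.30 + 17.8) × √29.4 = 0.0023 × 10.65 × 46.10 × 5.4222 = 6.1229 mm/d
ETc = Kc × ET₀ = 1.06 × 6.1229 = 6.4903 mm/d
Crop demand D = ETc × 14 d = 6.4903 × 14 = 90.864 mm
D − Pe = 90.864 − 6.7 = 84.164 mm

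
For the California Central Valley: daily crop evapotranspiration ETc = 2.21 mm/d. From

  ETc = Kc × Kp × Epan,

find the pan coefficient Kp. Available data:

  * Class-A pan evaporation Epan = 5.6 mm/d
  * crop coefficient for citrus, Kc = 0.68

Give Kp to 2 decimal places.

ETc = Kc × Kp × Epan  ⇒  Kp = ETc / (Kc × Epan)
Kp = 2.21 / (0.68 × 5.6) = 2.21 / 3.808 = 0.5804

0.58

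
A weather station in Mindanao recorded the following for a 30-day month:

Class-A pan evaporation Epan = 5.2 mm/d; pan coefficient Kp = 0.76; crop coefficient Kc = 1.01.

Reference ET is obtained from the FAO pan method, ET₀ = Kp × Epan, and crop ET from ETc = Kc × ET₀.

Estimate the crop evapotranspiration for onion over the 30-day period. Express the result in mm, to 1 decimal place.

ET₀ = 0.76 × 5.2 = 3.9520 mm/d
ETc = Kc × ET₀ = 1.01 × 3.9520 = 3.9915 mm/d
Over 30 days: 3.9915 × 30 = 119.745 mm

119.7 mm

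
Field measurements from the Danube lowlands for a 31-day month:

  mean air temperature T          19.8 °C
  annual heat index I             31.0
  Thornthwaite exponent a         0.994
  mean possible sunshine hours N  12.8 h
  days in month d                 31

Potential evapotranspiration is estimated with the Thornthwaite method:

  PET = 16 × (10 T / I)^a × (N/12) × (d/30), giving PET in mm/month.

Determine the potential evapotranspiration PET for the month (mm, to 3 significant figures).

10T/I = 10 × 19.8 / 31.0 = 6.3871
(10T/I)^a = 6.3871^0.994 = 6.3164
Uncorrected PET = 16 × 6.3164 = 101.062 mm
Correction = (N/12)(d/30) = (12.8/12)(31/30) = 1.1022
PET = 101.062 × 1.1022 = 111.391 mm/month

111 mm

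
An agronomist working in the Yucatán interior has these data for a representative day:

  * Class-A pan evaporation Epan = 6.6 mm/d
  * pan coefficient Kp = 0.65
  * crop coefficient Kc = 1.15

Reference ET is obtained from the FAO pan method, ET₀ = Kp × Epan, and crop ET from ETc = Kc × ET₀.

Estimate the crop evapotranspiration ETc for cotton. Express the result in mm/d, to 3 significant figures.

ET₀ = 0.65 × 6.6 = 4.2900 mm/d
ETc = Kc × ET₀ = 1.15 × 4.2900 = 4.9335 mm/d

4.93 mm/d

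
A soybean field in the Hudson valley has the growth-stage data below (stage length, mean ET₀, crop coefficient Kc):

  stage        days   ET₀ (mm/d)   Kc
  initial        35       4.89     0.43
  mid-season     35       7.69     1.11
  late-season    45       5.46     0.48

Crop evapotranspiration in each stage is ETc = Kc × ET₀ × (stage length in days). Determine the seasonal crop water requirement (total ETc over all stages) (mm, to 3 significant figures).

490 mm

initial: 0.43 × 4.89 × 35 = 73.59 mm
mid-season: 1.11 × 7.69 × 35 = 298.76 mm
late-season: 0.48 × 5.46 × 45 = 117.94 mm
Seasonal total = 490.29 mm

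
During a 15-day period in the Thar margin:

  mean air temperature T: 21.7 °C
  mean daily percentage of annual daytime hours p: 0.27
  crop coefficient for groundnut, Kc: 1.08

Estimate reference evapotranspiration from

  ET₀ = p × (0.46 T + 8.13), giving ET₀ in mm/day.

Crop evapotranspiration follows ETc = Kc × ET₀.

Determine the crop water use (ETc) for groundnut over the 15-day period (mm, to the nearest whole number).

ET₀ = 0.27 × (0.46 × 21.7 + 8.13) = 0.27 × 18.112 = 4.8902 mm/d
ETc = Kc × ET₀ = 1.08 × 4.8902 = 5.2814 mm/d
Over 15 days: 5.2814 × 15 = 79.221 mm

79 mm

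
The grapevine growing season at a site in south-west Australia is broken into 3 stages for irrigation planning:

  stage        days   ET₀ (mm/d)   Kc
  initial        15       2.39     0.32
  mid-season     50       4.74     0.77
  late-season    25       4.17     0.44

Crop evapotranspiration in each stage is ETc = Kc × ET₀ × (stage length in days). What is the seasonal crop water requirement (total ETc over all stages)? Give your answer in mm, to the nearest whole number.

240 mm

initial: 0.32 × 2.39 × 15 = 11.47 mm
mid-season: 0.77 × 4.74 × 50 = 182.49 mm
late-season: 0.44 × 4.17 × 25 = 45.87 mm
Seasonal total = 239.83 mm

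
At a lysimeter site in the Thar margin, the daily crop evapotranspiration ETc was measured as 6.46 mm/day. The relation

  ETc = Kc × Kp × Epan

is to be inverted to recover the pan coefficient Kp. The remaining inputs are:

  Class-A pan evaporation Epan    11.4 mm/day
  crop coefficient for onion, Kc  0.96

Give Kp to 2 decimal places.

0.59

ETc = Kc × Kp × Epan  ⇒  Kp = ETc / (Kc × Epan)
Kp = 6.46 / (0.96 × 11.4) = 6.46 / 10.944 = 0.5903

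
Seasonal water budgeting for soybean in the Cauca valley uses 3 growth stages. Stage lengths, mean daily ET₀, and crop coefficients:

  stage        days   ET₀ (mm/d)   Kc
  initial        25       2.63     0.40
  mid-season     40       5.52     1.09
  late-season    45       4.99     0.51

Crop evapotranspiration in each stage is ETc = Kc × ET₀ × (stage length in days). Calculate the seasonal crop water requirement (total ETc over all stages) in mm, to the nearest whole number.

initial: 0.40 × 2.63 × 25 = 26.30 mm
mid-season: 1.09 × 5.52 × 40 = 240.67 mm
late-season: 0.51 × 4.99 × 45 = 114.52 mm
Seasonal total = 381.49 mm

381 mm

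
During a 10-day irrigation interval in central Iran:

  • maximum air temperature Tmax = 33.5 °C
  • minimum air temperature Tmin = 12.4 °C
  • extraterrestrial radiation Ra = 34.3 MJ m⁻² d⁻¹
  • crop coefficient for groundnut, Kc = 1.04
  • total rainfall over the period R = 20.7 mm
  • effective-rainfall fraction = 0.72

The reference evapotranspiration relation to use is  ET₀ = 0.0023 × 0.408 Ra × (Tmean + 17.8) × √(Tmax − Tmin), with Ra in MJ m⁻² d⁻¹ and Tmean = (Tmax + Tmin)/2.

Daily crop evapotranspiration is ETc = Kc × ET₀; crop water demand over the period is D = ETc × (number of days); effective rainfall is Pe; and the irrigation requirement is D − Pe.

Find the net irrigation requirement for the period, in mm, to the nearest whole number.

48 mm

Tmean = (33.5 + 12.4)/2 = 22.95 °C
0.408 Ra = 0.408 × 34.3 = 13.9944 mm/d equivalent
ET₀ = 0.0023 × 13.9944 × (22.95 + 17.8) × √21.1 = 0.0023 × 13.9944 × 40.75 × 4.5935 = 6.0250 mm/d
ETc = Kc × ET₀ = 1.04 × 6.0250 = 6.2660 mm/d
Crop demand D = ETc × 10 d = 6.2660 × 10 = 62.660 mm
Pe = 0.72 × 20.7 = 14.904 mm
D − Pe = 62.660 − 14.904 = 47.756 mm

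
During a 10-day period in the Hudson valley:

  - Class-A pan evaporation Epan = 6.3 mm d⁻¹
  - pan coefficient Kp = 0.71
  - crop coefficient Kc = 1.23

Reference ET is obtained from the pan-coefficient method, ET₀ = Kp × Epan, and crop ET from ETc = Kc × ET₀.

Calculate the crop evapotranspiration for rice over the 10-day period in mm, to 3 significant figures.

55.0 mm

ET₀ = 0.71 × 6.3 = 4.4730 mm/d
ETc = Kc × ET₀ = 1.23 × 4.4730 = 5.5018 mm/d
Over 10 days: 5.5018 × 10 = 55.018 mm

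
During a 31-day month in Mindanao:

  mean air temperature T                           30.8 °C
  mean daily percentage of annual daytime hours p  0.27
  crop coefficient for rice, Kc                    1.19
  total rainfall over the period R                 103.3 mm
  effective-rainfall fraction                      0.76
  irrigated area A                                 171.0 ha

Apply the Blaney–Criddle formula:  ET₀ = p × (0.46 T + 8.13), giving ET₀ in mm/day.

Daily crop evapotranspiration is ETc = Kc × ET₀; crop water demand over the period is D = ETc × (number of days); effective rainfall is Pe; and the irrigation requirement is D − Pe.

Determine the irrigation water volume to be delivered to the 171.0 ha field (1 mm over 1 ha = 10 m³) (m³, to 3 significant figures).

246000 m³

ET₀ = 0.27 × (0.46 × 30.8 + 8.13) = 0.27 × 22.298 = 6.0205 mm/d
ETc = Kc × ET₀ = 1.19 × 6.0205 = 7.1644 mm/d
Crop demand D = ETc × 31 d = 7.1644 × 31 = 222.096 mm
Pe = 0.76 × 103.3 = 78.508 mm
D − Pe = 222.096 − 78.508 = 143.588 mm
Volume = 143.588 mm × 171.0 ha × 10 = 245535.5 m³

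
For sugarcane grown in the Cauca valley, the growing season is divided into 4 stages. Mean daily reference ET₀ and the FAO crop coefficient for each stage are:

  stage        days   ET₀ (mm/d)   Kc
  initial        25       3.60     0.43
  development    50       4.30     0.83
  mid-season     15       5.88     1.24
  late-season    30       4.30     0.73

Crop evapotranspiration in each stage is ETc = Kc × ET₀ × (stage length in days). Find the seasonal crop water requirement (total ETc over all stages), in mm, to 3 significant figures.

421 mm

initial: 0.43 × 3.60 × 25 = 38.70 mm
development: 0.83 × 4.30 × 50 = 178.45 mm
mid-season: 1.24 × 5.88 × 15 = 109.37 mm
late-season: 0.73 × 4.30 × 30 = 94.17 mm
Seasonal total = 420.69 mm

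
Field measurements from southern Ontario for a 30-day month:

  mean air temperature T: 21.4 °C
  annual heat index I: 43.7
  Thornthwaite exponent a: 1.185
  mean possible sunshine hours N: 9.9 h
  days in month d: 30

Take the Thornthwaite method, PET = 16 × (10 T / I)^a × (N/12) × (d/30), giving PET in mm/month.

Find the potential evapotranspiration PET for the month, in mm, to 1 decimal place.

86.7 mm

10T/I = 10 × 21.4 / 43.7 = 4.8970
(10T/I)^a = 4.8970^1.185 = 6.5700
Uncorrected PET = 16 × 6.5700 = 105.120 mm
Correction = (N/12)(d/30) = (9.9/12)(30/30) = 0.8250
PET = 105.120 × 0.8250 = 86.724 mm/month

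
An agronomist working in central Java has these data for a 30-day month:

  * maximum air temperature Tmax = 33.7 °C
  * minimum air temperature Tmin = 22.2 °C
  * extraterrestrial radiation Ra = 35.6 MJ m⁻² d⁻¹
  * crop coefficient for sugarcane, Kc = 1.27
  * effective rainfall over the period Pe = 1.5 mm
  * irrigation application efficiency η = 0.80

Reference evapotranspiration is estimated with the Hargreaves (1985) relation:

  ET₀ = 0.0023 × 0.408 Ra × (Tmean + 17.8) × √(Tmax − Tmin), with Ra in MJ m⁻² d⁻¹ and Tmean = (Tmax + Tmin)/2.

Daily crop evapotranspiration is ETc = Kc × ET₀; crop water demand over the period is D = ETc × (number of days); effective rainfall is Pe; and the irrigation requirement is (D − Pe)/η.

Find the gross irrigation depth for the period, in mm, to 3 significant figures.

245 mm

Tmean = (33.7 + 22.2)/2 = 27.95 °C
0.408 Ra = 0.408 × 35.6 = 14.5248 mm/d equivalent
ET₀ = 0.0023 × 14.5248 × (27.95 + 17.8) × √11.5 = 0.0023 × 14.5248 × 45.75 × 3.3912 = 5.1830 mm/d
ETc = Kc × ET₀ = 1.27 × 5.1830 = 6.5824 mm/d
Crop demand D = ETc × 30 d = 6.5824 × 30 = 197.472 mm
D − Pe = 197.472 − 1.5 = 195.972 mm
Gross irrigation = 195.972 / 0.80 = 244.965 mm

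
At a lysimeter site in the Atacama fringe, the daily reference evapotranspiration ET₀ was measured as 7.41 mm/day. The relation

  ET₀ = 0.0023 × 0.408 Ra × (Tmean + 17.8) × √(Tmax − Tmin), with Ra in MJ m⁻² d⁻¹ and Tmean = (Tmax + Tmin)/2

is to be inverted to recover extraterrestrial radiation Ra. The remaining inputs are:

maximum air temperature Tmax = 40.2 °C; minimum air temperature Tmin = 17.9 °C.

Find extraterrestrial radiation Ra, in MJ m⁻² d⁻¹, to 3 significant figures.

35.7 MJ m⁻² d⁻¹

Tmean = (40.2+17.9)/2 = 29.05 °C; ΔT = 22.3
Ra = ET₀ / [0.0023 × 0.408 × (Tmean+17.8) × √ΔT]
   = 7.41 / (0.0023 × 0.408 × 46.85 × 4.7223) = 35.692 MJ m⁻² d⁻¹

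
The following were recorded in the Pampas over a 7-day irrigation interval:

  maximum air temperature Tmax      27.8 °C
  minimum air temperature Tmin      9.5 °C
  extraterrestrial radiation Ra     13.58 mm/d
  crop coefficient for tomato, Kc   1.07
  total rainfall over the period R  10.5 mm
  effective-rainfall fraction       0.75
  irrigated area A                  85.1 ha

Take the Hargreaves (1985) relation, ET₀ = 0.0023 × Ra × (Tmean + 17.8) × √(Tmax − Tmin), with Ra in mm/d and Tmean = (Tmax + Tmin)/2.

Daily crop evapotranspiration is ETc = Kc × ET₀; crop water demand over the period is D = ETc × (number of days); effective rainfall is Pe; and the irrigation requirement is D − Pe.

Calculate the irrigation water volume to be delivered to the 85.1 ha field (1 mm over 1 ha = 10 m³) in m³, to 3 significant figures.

Tmean = (27.8 + 9.5)/2 = 18.65 °C
ET₀ = 0.0023 × 13.58 × (18.65 + 17.8) × √18.3 = 0.0023 × 13.58 × 36.45 × 4.2778 = 4.8702 mm/d
ETc = Kc × ET₀ = 1.07 × 4.8702 = 5.2111 mm/d
Crop demand D = ETc × 7 d = 5.2111 × 7 = 36.478 mm
Pe = 0.75 × 10.5 = 7.875 mm
D − Pe = 36.478 − 7.875 = 28.603 mm
Volume = 28.603 mm × 85.1 ha × 10 = 24341.2 m³

24300 m³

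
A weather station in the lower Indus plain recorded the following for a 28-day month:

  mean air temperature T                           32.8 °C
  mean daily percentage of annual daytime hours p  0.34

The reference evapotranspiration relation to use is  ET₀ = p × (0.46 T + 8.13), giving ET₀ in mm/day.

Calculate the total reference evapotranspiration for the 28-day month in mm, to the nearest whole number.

221 mm

ET₀ = 0.34 × (0.46 × 32.8 + 8.13) = 0.34 × 23.218 = 7.8941 mm/d
Monthly total = 7.8941 × 28 = 221.035 mm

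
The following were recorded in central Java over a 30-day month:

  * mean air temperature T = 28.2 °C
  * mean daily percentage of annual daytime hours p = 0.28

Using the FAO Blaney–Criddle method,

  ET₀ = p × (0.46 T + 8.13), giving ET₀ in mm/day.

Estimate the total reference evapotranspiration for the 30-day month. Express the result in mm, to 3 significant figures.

177 mm

ET₀ = 0.28 × (0.46 × 28.2 + 8.13) = 0.28 × 21.102 = 5.9086 mm/d
Monthly total = 5.9086 × 30 = 177.258 mm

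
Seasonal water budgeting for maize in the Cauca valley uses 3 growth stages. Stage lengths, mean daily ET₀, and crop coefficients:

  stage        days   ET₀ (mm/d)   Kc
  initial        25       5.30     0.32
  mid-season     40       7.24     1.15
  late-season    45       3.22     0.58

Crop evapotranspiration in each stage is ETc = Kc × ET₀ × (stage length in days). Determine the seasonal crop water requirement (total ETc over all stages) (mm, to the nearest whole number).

initial: 0.32 × 5.30 × 25 = 42.40 mm
mid-season: 1.15 × 7.24 × 40 = 333.04 mm
late-season: 0.58 × 3.22 × 45 = 84.04 mm
Seasonal total = 459.48 mm

459 mm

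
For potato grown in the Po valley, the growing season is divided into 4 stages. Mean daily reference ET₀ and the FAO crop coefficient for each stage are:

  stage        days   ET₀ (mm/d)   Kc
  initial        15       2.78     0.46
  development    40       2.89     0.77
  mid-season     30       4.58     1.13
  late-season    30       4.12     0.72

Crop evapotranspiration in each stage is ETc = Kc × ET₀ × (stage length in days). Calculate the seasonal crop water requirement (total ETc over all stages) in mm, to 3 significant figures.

352 mm

initial: 0.46 × 2.78 × 15 = 19.18 mm
development: 0.77 × 2.89 × 40 = 89.01 mm
mid-season: 1.13 × 4.58 × 30 = 155.26 mm
late-season: 0.72 × 4.12 × 30 = 88.99 mm
Seasonal total = 352.44 mm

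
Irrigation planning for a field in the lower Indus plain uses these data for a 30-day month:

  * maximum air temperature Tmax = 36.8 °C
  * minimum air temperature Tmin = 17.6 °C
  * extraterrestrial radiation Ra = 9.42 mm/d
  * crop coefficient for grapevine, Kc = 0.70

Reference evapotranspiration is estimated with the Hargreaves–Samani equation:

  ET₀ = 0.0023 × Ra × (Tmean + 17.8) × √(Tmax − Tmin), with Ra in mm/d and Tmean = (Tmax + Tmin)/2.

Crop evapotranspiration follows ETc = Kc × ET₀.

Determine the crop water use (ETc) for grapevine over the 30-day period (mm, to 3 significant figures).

89.7 mm

Tmean = (36.8 + 17.6)/2 = 27.20 °C
ET₀ = 0.0023 × 9.42 × (27.20 + 17.8) × √19.2 = 0.0023 × 9.42 × 45.00 × 4.3818 = 4.2721 mm/d
ETc = Kc × ET₀ = 0.70 × 4.2721 = 2.9905 mm/d
Over 30 days: 2.9905 × 30 = 89.715 mm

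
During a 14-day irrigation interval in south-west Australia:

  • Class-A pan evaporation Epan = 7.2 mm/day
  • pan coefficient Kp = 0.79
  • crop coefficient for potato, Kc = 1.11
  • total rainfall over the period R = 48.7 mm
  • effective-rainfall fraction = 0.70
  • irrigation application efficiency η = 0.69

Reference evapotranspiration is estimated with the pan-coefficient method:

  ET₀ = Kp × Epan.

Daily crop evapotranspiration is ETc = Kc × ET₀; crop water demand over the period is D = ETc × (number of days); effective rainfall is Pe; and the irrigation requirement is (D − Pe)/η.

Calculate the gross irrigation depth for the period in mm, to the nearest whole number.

ET₀ = 0.79 × 7.2 = 5.6880 mm/d
ETc = Kc × ET₀ = 1.11 × 5.6880 = 6.3137 mm/d
Crop demand D = ETc × 14 d = 6.3137 × 14 = 88.392 mm
Pe = 0.70 × 48.7 = 34.090 mm
D − Pe = 88.392 − 34.090 = 54.302 mm
Gross irrigation = 54.302 / 0.69 = 78.699 mm

79 mm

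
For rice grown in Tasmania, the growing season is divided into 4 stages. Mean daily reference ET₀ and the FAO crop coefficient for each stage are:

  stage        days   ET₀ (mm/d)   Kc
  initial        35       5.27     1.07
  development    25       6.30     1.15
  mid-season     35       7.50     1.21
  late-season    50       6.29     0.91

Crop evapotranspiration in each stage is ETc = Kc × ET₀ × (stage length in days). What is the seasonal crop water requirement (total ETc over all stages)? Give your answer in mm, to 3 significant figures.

982 mm

initial: 1.07 × 5.27 × 35 = 197.36 mm
development: 1.15 × 6.30 × 25 = 181.13 mm
mid-season: 1.21 × 7.50 × 35 = 317.63 mm
late-season: 0.91 × 6.29 × 50 = 286.20 mm
Seasonal total = 982.32 mm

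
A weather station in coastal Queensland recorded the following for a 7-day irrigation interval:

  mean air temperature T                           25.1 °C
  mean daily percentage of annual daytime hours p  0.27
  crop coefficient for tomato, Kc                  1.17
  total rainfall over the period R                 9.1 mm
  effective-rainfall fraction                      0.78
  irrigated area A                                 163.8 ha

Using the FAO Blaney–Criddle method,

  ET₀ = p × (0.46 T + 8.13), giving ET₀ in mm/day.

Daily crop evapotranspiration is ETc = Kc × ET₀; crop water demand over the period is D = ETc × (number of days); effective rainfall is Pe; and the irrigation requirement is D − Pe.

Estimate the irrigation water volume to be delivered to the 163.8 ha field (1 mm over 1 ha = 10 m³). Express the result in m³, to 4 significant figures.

ET₀ = 0.27 × (0.46 × 25.1 + 8.13) = 0.27 × 19.676 = 5.3125 mm/d
ETc = Kc × ET₀ = 1.17 × 5.3125 = 6.2156 mm/d
Crop demand D = ETc × 7 d = 6.2156 × 7 = 43.509 mm
Pe = 0.78 × 9.1 = 7.098 mm
D − Pe = 43.509 − 7.098 = 36.411 mm
Volume = 36.411 mm × 163.8 ha × 10 = 59641.2 m³

59640 m³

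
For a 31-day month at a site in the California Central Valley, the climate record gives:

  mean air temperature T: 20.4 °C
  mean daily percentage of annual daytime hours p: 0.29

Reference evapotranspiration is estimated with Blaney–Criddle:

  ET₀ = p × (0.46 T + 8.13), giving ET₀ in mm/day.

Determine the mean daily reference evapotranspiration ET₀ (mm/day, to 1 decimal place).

5.1 mm/day

ET₀ = 0.29 × (0.46 × 20.4 + 8.13) = 0.29 × 17.514 = 5.0791 mm/d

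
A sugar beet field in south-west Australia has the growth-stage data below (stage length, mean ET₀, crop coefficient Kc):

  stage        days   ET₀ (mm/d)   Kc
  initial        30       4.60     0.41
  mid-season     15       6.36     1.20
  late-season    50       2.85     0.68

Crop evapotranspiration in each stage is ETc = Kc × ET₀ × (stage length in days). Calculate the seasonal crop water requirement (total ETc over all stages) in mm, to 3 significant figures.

268 mm

initial: 0.41 × 4.60 × 30 = 56.58 mm
mid-season: 1.20 × 6.36 × 15 = 114.48 mm
late-season: 0.68 × 2.85 × 50 = 96.90 mm
Seasonal total = 267.96 mm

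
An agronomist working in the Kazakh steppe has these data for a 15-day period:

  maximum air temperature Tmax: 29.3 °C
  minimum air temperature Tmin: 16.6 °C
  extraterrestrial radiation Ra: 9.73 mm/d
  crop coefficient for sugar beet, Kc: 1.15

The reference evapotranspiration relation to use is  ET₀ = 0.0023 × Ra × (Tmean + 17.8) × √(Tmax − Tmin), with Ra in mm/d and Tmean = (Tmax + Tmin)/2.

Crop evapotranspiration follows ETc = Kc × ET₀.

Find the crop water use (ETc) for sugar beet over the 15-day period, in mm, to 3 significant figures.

Tmean = (29.3 + 16.6)/2 = 22.95 °C
ET₀ = 0.0023 × 9.73 × (22.95 + 17.8) × √12.7 = 0.0023 × 9.73 × 40.75 × 3.5637 = 3.2499 mm/d
ETc = Kc × ET₀ = 1.15 × 3.2499 = 3.7374 mm/d
Over 15 days: 3.7374 × 15 = 56.061 mm

56.1 mm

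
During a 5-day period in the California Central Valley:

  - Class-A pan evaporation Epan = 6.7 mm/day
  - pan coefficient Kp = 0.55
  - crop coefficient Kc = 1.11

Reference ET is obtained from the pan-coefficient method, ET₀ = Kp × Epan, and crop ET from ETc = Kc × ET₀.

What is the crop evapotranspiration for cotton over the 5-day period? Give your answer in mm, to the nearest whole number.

ET₀ = 0.55 × 6.7 = 3.6850 mm/d
ETc = Kc × ET₀ = 1.11 × 3.6850 = 4.0904 mm/d
Over 5 days: 4.0904 × 5 = 20.452 mm

20 mm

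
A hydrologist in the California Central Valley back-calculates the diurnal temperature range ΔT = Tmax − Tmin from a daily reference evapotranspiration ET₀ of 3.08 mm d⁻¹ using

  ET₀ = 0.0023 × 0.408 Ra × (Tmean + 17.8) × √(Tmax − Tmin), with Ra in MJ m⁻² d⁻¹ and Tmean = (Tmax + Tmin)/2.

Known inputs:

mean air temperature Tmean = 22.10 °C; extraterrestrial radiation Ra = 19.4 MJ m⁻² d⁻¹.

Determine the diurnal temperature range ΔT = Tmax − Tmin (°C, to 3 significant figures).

18.0 °C

√ΔT = ET₀ / [0.0023 × 0.408 × Ra × (Tmean+17.8)] = 3.08 / (0.0023 × 7.9152 × 39.90) = 4.2402
ΔT = 4.2402² = 17.979 °C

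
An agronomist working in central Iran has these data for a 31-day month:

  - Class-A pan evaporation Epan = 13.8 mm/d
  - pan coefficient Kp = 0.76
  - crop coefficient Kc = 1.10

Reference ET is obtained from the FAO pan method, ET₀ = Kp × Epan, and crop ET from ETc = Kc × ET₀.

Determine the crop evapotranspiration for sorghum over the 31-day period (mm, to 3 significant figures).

358 mm

ET₀ = 0.76 × 13.8 = 10.4880 mm/d
ETc = Kc × ET₀ = 1.10 × 10.4880 = 11.5368 mm/d
Over 31 days: 11.5368 × 31 = 357.641 mm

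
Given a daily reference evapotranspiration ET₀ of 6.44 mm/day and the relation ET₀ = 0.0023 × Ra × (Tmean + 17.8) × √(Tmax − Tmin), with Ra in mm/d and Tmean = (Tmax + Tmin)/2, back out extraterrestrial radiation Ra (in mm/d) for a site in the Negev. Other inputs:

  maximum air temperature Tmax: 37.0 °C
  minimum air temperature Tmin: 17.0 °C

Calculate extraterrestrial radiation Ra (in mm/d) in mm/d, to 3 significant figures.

Tmean = 27.00 °C; √ΔT = 4.4721
Ra = ET₀ / [0.0023 × (Tmean+17.8) × √ΔT] = 6.44 / (0.0023 × 44.80 × 4.4721) = 13.976 mm/d

14.0 mm/d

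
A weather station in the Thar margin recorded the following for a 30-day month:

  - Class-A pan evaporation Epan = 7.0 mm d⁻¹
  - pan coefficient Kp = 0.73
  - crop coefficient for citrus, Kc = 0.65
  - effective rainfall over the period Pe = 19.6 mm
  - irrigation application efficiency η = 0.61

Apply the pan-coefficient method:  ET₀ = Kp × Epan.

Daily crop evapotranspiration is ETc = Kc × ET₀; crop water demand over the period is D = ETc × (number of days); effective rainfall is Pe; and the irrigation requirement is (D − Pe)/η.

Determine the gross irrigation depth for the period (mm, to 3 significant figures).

ET₀ = 0.73 × 7.0 = 5.1100 mm/d
ETc = Kc × ET₀ = 0.65 × 5.1100 = 3.3215 mm/d
Crop demand D = ETc × 30 d = 3.3215 × 30 = 99.645 mm
D − Pe = 99.645 − 19.6 = 80.045 mm
Gross irrigation = 80.045 / 0.61 = 131.221 mm

131 mm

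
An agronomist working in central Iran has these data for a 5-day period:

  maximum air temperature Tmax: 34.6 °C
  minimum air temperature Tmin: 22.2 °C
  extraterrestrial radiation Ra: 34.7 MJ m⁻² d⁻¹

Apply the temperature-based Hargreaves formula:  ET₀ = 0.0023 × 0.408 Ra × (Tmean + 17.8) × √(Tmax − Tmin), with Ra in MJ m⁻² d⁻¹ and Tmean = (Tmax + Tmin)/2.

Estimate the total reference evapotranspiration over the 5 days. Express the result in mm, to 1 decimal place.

26.5 mm

Tmean = (34.6 + 22.2)/2 = 28.40 °C
0.408 Ra = 0.408 × 34.7 = 14.1576 mm/d equivalent
ET₀ = 0.0023 × 14.1576 × (28.40 + 17.8) × √12.4 = 0.0023 × 14.1576 × 46.20 × 3.5214 = 5.2975 mm/d
Over 5 days: 5.2975 × 5 = 26.488 mm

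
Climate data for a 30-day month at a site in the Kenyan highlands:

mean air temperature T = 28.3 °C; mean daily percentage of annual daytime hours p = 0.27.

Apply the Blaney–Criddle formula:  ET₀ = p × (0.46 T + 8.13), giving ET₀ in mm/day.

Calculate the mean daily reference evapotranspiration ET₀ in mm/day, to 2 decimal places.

5.71 mm/day

ET₀ = 0.27 × (0.46 × 28.3 + 8.13) = 0.27 × 21.148 = 5.7100 mm/d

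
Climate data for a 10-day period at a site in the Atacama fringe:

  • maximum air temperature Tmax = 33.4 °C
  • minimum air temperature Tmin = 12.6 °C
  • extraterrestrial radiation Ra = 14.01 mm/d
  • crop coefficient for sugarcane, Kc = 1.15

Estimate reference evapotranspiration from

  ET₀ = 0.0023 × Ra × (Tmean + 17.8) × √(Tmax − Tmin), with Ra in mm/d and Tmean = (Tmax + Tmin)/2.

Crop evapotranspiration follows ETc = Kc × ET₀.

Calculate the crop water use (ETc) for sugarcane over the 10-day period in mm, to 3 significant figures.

Tmean = (33.4 + 12.6)/2 = 23.00 °C
ET₀ = 0.0023 × 14.01 × (23.00 + 17.8) × √20.8 = 0.0023 × 14.01 × 40.80 × 4.5607 = 5.9959 mm/d
ETc = Kc × ET₀ = 1.15 × 5.9959 = 6.8953 mm/d
Over 10 days: 6.8953 × 10 = 68.953 mm

69.0 mm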